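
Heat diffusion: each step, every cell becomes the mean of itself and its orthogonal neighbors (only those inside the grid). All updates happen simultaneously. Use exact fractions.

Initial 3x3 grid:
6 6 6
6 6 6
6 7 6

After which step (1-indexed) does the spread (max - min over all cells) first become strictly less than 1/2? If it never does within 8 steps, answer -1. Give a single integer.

Answer: 1

Derivation:
Step 1: max=19/3, min=6, spread=1/3
  -> spread < 1/2 first at step 1
Step 2: max=1507/240, min=6, spread=67/240
Step 3: max=13397/2160, min=1207/200, spread=1807/10800
Step 4: max=5341963/864000, min=32761/5400, spread=33401/288000
Step 5: max=47885933/7776000, min=3283391/540000, spread=3025513/38880000
Step 6: max=19127326867/3110400000, min=175555949/28800000, spread=53531/995328
Step 7: max=1145776925849/186624000000, min=47447116051/7776000000, spread=450953/11943936
Step 8: max=68693543560603/11197440000000, min=5699728610519/933120000000, spread=3799043/143327232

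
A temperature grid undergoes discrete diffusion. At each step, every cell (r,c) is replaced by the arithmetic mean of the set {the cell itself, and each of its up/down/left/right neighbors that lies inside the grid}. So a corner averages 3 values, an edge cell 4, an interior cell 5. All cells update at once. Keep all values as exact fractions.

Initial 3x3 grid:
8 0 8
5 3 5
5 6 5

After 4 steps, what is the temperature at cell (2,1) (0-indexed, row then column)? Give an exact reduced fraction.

Step 1: cell (2,1) = 19/4
Step 2: cell (2,1) = 1153/240
Step 3: cell (2,1) = 71231/14400
Step 4: cell (2,1) = 4173457/864000
Full grid after step 4:
  151999/32400 3990457/864000 151999/32400
  4088707/864000 107599/22500 4088707/864000
  158149/32400 4173457/864000 158149/32400

Answer: 4173457/864000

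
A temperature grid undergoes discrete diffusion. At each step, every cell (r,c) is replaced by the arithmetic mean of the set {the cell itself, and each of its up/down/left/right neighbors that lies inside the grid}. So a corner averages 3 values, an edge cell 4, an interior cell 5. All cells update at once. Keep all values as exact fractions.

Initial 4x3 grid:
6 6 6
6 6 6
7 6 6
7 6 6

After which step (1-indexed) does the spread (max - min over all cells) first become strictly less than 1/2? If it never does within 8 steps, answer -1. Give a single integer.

Step 1: max=20/3, min=6, spread=2/3
Step 2: max=233/36, min=6, spread=17/36
  -> spread < 1/2 first at step 2
Step 3: max=862/135, min=6, spread=52/135
Step 4: max=818849/129600, min=10847/1800, spread=7573/25920
Step 5: max=48825001/7776000, min=163217/27000, spread=363701/1555200
Step 6: max=2915213999/466560000, min=4367413/720000, spread=681043/3732480
Step 7: max=174330937141/27993600000, min=1182282089/194400000, spread=163292653/1119744000
Step 8: max=10432523884319/1679616000000, min=35549139163/5832000000, spread=1554974443/13436928000

Answer: 2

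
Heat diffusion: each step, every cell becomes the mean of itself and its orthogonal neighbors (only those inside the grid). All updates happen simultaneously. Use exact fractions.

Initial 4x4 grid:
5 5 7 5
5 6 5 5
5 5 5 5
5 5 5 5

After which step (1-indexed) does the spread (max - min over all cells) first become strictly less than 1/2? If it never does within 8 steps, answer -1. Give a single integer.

Step 1: max=23/4, min=5, spread=3/4
Step 2: max=1351/240, min=5, spread=151/240
Step 3: max=11761/2160, min=5, spread=961/2160
  -> spread < 1/2 first at step 3
Step 4: max=1168531/216000, min=4037/800, spread=78541/216000
Step 5: max=10410121/1944000, min=54787/10800, spread=548461/1944000
Step 6: max=1036150741/194400000, min=687599/135000, spread=46008181/194400000
Step 7: max=9280618681/1749600000, min=1655581553/324000000, spread=851195737/4374000000
Step 8: max=925164946561/174960000000, min=3114048059/607500000, spread=28319105569/174960000000

Answer: 3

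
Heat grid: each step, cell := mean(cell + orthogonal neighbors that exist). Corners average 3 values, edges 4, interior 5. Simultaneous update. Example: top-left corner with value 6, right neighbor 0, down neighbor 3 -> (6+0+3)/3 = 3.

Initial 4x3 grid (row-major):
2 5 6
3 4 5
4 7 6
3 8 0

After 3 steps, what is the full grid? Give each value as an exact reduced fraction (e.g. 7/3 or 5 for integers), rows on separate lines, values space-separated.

Answer: 8603/2160 63557/14400 1291/270
943/225 13649/3000 35351/7200
5351/1200 28873/6000 34831/7200
283/60 34021/7200 10513/2160

Derivation:
After step 1:
  10/3 17/4 16/3
  13/4 24/5 21/4
  17/4 29/5 9/2
  5 9/2 14/3
After step 2:
  65/18 1063/240 89/18
  469/120 467/100 1193/240
  183/40 477/100 1213/240
  55/12 599/120 41/9
After step 3:
  8603/2160 63557/14400 1291/270
  943/225 13649/3000 35351/7200
  5351/1200 28873/6000 34831/7200
  283/60 34021/7200 10513/2160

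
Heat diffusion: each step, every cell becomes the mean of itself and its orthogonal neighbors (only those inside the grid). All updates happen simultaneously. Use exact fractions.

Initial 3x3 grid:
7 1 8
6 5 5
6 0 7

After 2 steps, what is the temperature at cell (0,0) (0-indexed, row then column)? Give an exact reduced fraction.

Step 1: cell (0,0) = 14/3
Step 2: cell (0,0) = 191/36
Full grid after step 2:
  191/36 1079/240 97/18
  271/60 127/25 1099/240
  29/6 159/40 59/12

Answer: 191/36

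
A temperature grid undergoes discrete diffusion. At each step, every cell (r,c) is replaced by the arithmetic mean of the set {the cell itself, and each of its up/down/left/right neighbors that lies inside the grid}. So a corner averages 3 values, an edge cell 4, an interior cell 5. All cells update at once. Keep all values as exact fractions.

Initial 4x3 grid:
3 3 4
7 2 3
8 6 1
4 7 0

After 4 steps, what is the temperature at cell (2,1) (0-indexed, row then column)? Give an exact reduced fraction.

Step 1: cell (2,1) = 24/5
Step 2: cell (2,1) = 22/5
Step 3: cell (2,1) = 861/200
Step 4: cell (2,1) = 102361/24000
Full grid after step 4:
  54277/12960 164267/43200 11023/3240
  194977/43200 143309/36000 37813/10800
  208669/43200 102361/24000 39461/10800
  127817/25920 84239/19200 98947/25920

Answer: 102361/24000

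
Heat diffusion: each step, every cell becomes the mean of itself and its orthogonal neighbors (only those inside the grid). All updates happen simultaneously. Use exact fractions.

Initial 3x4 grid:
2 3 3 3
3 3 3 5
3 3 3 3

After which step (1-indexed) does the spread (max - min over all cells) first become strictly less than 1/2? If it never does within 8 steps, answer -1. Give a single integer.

Answer: 4

Derivation:
Step 1: max=11/3, min=8/3, spread=1
Step 2: max=427/120, min=49/18, spread=301/360
Step 3: max=3677/1080, min=607/216, spread=107/180
Step 4: max=1447771/432000, min=372323/129600, spread=620083/1296000
  -> spread < 1/2 first at step 4
Step 5: max=12837161/3888000, min=22646287/7776000, spread=201869/518400
Step 6: max=5080596811/1555200000, min=1376637953/466560000, spread=1475410903/4665600000
Step 7: max=45333749501/13996800000, min=83347547227/27993600000, spread=3614791/13824000
Step 8: max=18007909068691/5598720000000, min=5041085342993/1679616000000, spread=3612873776143/16796160000000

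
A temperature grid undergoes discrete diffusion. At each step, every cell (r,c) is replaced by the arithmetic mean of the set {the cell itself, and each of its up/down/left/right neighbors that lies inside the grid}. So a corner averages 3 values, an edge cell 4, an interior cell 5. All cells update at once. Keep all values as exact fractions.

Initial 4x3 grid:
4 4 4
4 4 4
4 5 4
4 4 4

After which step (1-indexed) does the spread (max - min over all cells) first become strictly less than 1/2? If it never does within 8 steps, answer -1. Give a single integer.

Answer: 1

Derivation:
Step 1: max=17/4, min=4, spread=1/4
  -> spread < 1/2 first at step 1
Step 2: max=423/100, min=4, spread=23/100
Step 3: max=20011/4800, min=1613/400, spread=131/960
Step 4: max=179351/43200, min=29191/7200, spread=841/8640
Step 5: max=71662051/17280000, min=5853373/1440000, spread=56863/691200
Step 6: max=643614341/155520000, min=52829543/12960000, spread=386393/6220800
Step 7: max=257225723131/62208000000, min=21156358813/5184000000, spread=26795339/497664000
Step 8: max=15413735714129/3732480000000, min=1271246149667/311040000000, spread=254051069/5971968000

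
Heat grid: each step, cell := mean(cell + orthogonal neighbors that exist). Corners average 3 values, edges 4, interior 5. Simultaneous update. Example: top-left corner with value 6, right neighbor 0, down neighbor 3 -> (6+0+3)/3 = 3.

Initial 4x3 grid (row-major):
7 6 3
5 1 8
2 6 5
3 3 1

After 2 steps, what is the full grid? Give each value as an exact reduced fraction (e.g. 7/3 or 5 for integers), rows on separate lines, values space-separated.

After step 1:
  6 17/4 17/3
  15/4 26/5 17/4
  4 17/5 5
  8/3 13/4 3
After step 2:
  14/3 1267/240 85/18
  379/80 417/100 1207/240
  829/240 417/100 313/80
  119/36 739/240 15/4

Answer: 14/3 1267/240 85/18
379/80 417/100 1207/240
829/240 417/100 313/80
119/36 739/240 15/4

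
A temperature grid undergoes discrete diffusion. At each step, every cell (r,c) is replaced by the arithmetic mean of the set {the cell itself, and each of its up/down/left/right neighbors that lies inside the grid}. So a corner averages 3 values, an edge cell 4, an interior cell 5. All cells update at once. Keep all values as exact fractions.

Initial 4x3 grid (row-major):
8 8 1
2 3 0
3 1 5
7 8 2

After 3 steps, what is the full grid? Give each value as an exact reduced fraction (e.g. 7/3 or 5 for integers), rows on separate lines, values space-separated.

After step 1:
  6 5 3
  4 14/5 9/4
  13/4 4 2
  6 9/2 5
After step 2:
  5 21/5 41/12
  321/80 361/100 201/80
  69/16 331/100 53/16
  55/12 39/8 23/6
After step 3:
  1057/240 1217/300 2431/720
  3387/800 3529/1000 7711/2400
  9731/2400 971/250 7781/2400
  661/144 9961/2400 577/144

Answer: 1057/240 1217/300 2431/720
3387/800 3529/1000 7711/2400
9731/2400 971/250 7781/2400
661/144 9961/2400 577/144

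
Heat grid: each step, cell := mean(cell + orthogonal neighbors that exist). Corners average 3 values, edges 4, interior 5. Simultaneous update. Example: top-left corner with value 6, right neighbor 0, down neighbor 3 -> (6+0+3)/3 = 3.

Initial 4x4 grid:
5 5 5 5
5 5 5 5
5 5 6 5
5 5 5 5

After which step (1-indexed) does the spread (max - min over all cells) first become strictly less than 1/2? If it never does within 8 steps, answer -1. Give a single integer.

Answer: 1

Derivation:
Step 1: max=21/4, min=5, spread=1/4
  -> spread < 1/2 first at step 1
Step 2: max=261/50, min=5, spread=11/50
Step 3: max=12367/2400, min=5, spread=367/2400
Step 4: max=55571/10800, min=3013/600, spread=1337/10800
Step 5: max=1661669/324000, min=90469/18000, spread=33227/324000
Step 6: max=49814327/9720000, min=544049/108000, spread=849917/9720000
Step 7: max=1491714347/291600000, min=8168533/1620000, spread=21378407/291600000
Step 8: max=44706462371/8748000000, min=2453688343/486000000, spread=540072197/8748000000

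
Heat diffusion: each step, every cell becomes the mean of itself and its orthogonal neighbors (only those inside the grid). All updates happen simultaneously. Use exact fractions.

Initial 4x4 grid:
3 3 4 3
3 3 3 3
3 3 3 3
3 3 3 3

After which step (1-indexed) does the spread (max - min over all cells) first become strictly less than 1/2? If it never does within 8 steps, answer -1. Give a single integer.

Answer: 1

Derivation:
Step 1: max=10/3, min=3, spread=1/3
  -> spread < 1/2 first at step 1
Step 2: max=391/120, min=3, spread=31/120
Step 3: max=3451/1080, min=3, spread=211/1080
Step 4: max=340843/108000, min=3, spread=16843/108000
Step 5: max=3054643/972000, min=27079/9000, spread=130111/972000
Step 6: max=91122367/29160000, min=1627159/540000, spread=3255781/29160000
Step 7: max=2724753691/874800000, min=1631107/540000, spread=82360351/874800000
Step 8: max=81483316891/26244000000, min=294106441/97200000, spread=2074577821/26244000000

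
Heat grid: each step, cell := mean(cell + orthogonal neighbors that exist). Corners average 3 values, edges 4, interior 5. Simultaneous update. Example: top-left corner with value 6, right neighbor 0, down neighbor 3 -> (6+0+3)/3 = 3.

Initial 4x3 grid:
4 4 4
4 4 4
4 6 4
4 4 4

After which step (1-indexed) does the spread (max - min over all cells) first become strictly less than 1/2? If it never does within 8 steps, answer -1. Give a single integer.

Step 1: max=9/2, min=4, spread=1/2
Step 2: max=223/50, min=4, spread=23/50
  -> spread < 1/2 first at step 2
Step 3: max=10411/2400, min=813/200, spread=131/480
Step 4: max=92951/21600, min=14791/3600, spread=841/4320
Step 5: max=37102051/8640000, min=2973373/720000, spread=56863/345600
Step 6: max=332574341/77760000, min=26909543/6480000, spread=386393/3110400
Step 7: max=132809723131/31104000000, min=10788358813/2592000000, spread=26795339/248832000
Step 8: max=7948775714129/1866240000000, min=649166149667/155520000000, spread=254051069/2985984000

Answer: 2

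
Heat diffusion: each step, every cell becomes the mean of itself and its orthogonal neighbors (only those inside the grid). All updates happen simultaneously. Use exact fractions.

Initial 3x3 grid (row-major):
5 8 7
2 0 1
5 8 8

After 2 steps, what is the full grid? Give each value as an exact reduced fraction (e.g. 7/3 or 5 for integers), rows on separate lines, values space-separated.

After step 1:
  5 5 16/3
  3 19/5 4
  5 21/4 17/3
After step 2:
  13/3 287/60 43/9
  21/5 421/100 47/10
  53/12 1183/240 179/36

Answer: 13/3 287/60 43/9
21/5 421/100 47/10
53/12 1183/240 179/36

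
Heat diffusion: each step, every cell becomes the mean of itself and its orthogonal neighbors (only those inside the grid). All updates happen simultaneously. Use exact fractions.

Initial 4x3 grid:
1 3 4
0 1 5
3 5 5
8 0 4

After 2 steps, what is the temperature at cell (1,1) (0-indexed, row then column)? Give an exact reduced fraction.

Step 1: cell (1,1) = 14/5
Step 2: cell (1,1) = 257/100
Full grid after step 2:
  29/18 623/240 10/3
  563/240 257/100 153/40
  703/240 93/25 143/40
  143/36 823/240 4

Answer: 257/100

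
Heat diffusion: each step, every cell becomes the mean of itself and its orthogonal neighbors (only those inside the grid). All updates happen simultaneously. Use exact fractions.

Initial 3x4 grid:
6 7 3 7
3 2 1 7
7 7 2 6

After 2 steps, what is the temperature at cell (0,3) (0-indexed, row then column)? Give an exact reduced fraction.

Step 1: cell (0,3) = 17/3
Step 2: cell (0,3) = 185/36
Full grid after step 2:
  43/9 55/12 53/12 185/36
  39/8 41/10 83/20 227/48
  44/9 109/24 33/8 19/4

Answer: 185/36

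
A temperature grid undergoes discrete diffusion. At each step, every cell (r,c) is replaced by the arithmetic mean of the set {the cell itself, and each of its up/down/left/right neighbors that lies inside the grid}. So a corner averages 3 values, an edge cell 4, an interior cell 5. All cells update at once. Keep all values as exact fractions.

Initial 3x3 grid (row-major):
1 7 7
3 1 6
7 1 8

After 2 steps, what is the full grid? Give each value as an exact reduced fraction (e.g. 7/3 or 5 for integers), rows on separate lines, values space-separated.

Answer: 32/9 269/60 97/18
209/60 407/100 623/120
131/36 991/240 59/12

Derivation:
After step 1:
  11/3 4 20/3
  3 18/5 11/2
  11/3 17/4 5
After step 2:
  32/9 269/60 97/18
  209/60 407/100 623/120
  131/36 991/240 59/12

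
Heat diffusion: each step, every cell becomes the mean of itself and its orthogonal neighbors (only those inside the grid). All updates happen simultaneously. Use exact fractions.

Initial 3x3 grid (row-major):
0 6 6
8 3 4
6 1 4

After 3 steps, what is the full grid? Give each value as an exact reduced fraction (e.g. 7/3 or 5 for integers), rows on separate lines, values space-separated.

After step 1:
  14/3 15/4 16/3
  17/4 22/5 17/4
  5 7/2 3
After step 2:
  38/9 363/80 40/9
  1099/240 403/100 1019/240
  17/4 159/40 43/12
After step 3:
  2401/540 20681/4800 2381/540
  61493/14400 8547/2000 58693/14400
  3073/720 9503/2400 2833/720

Answer: 2401/540 20681/4800 2381/540
61493/14400 8547/2000 58693/14400
3073/720 9503/2400 2833/720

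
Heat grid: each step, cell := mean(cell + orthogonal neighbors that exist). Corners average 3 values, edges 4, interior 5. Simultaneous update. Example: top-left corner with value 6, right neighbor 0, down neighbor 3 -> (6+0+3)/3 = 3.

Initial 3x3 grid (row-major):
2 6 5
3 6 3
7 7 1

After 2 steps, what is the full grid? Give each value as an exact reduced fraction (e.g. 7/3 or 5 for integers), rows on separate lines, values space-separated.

Answer: 155/36 217/48 79/18
113/24 93/20 205/48
185/36 235/48 38/9

Derivation:
After step 1:
  11/3 19/4 14/3
  9/2 5 15/4
  17/3 21/4 11/3
After step 2:
  155/36 217/48 79/18
  113/24 93/20 205/48
  185/36 235/48 38/9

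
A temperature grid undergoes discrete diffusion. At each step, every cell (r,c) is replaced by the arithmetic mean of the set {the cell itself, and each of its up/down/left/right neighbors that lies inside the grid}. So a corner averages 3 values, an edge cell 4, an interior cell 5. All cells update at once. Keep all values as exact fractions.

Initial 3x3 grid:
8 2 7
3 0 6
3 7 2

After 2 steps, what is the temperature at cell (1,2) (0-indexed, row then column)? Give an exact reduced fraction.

Step 1: cell (1,2) = 15/4
Step 2: cell (1,2) = 347/80
Full grid after step 2:
  145/36 1031/240 13/3
  473/120 181/50 347/80
  65/18 239/60 47/12

Answer: 347/80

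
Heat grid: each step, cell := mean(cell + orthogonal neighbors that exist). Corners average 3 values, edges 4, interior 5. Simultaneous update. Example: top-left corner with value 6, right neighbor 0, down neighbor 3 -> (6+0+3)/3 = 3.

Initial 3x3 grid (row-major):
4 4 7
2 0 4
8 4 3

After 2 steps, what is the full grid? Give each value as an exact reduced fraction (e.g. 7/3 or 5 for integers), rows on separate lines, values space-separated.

After step 1:
  10/3 15/4 5
  7/2 14/5 7/2
  14/3 15/4 11/3
After step 2:
  127/36 893/240 49/12
  143/40 173/50 449/120
  143/36 893/240 131/36

Answer: 127/36 893/240 49/12
143/40 173/50 449/120
143/36 893/240 131/36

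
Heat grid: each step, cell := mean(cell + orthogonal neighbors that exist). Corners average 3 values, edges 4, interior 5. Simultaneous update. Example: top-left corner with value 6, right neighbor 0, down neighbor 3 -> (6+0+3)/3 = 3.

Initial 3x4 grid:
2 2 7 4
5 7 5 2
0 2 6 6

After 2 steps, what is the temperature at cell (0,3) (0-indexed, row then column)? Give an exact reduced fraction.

Answer: 157/36

Derivation:
Step 1: cell (0,3) = 13/3
Step 2: cell (0,3) = 157/36
Full grid after step 2:
  11/3 81/20 281/60 157/36
  391/120 427/100 231/50 373/80
  115/36 451/120 557/120 41/9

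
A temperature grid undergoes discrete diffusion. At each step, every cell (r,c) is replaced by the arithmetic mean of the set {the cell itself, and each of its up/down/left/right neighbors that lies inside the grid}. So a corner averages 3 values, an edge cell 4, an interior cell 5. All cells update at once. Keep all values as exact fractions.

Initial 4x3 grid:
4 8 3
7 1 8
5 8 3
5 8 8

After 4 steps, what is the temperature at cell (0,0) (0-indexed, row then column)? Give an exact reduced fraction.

Answer: 42283/8100

Derivation:
Step 1: cell (0,0) = 19/3
Step 2: cell (0,0) = 175/36
Step 3: cell (0,0) = 5917/1080
Step 4: cell (0,0) = 42283/8100
Full grid after step 4:
  42283/8100 582689/108000 168307/32400
  603229/108000 119783/22500 150901/27000
  205103/36000 2146453/360000 310217/54000
  265661/43200 5220827/864000 806083/129600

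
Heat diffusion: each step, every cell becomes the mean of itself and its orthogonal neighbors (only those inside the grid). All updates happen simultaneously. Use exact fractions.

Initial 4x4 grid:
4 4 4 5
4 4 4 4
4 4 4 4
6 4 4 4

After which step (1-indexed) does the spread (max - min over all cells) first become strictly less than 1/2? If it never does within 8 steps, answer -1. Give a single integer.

Answer: 3

Derivation:
Step 1: max=14/3, min=4, spread=2/3
Step 2: max=41/9, min=4, spread=5/9
Step 3: max=473/108, min=389/96, spread=283/864
  -> spread < 1/2 first at step 3
Step 4: max=14003/3240, min=391/96, spread=3227/12960
Step 5: max=414353/97200, min=1768717/432000, spread=655667/3888000
Step 6: max=12348257/2916000, min=53267317/12960000, spread=14524427/116640000
Step 7: max=7365391/1749600, min=63999349/15552000, spread=13237139/139968000
Step 8: max=11009146583/2624400000, min=21608952383/5248800000, spread=409340783/5248800000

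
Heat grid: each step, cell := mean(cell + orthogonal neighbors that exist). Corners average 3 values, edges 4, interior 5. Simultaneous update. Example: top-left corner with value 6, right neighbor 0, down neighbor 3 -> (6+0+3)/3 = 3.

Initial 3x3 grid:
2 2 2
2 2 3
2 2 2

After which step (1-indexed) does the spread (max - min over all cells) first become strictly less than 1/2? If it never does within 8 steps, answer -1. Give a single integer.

Answer: 1

Derivation:
Step 1: max=7/3, min=2, spread=1/3
  -> spread < 1/2 first at step 1
Step 2: max=547/240, min=2, spread=67/240
Step 3: max=4757/2160, min=407/200, spread=1807/10800
Step 4: max=1885963/864000, min=11161/5400, spread=33401/288000
Step 5: max=16781933/7776000, min=1123391/540000, spread=3025513/38880000
Step 6: max=6685726867/3110400000, min=60355949/28800000, spread=53531/995328
Step 7: max=399280925849/186624000000, min=16343116051/7776000000, spread=450953/11943936
Step 8: max=23903783560603/11197440000000, min=1967248610519/933120000000, spread=3799043/143327232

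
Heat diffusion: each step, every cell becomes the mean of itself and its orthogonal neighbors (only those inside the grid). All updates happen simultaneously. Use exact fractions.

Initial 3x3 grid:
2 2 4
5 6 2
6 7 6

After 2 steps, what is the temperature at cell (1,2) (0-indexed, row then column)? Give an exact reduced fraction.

Answer: 497/120

Derivation:
Step 1: cell (1,2) = 9/2
Step 2: cell (1,2) = 497/120
Full grid after step 2:
  15/4 407/120 32/9
  363/80 117/25 497/120
  17/3 433/80 21/4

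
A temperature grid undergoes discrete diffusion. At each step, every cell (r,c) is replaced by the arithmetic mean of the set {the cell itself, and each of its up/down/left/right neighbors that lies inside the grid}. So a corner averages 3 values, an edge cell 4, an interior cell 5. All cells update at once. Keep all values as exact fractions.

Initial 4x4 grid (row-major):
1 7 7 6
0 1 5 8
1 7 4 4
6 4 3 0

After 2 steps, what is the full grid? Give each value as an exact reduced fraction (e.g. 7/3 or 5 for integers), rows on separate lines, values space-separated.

Answer: 89/36 203/48 89/16 19/3
131/48 343/100 128/25 87/16
679/240 41/10 79/20 1001/240
73/18 889/240 881/240 109/36

Derivation:
After step 1:
  8/3 4 25/4 7
  3/4 4 5 23/4
  7/2 17/5 23/5 4
  11/3 5 11/4 7/3
After step 2:
  89/36 203/48 89/16 19/3
  131/48 343/100 128/25 87/16
  679/240 41/10 79/20 1001/240
  73/18 889/240 881/240 109/36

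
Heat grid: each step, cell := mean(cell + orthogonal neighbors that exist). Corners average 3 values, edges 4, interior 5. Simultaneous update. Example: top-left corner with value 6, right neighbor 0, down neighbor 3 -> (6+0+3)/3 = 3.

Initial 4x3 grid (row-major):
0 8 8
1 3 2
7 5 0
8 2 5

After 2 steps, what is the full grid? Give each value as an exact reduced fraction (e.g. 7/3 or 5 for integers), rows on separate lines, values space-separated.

Answer: 7/2 351/80 14/3
37/10 359/100 321/80
64/15 409/100 719/240
191/36 41/10 31/9

Derivation:
After step 1:
  3 19/4 6
  11/4 19/5 13/4
  21/4 17/5 3
  17/3 5 7/3
After step 2:
  7/2 351/80 14/3
  37/10 359/100 321/80
  64/15 409/100 719/240
  191/36 41/10 31/9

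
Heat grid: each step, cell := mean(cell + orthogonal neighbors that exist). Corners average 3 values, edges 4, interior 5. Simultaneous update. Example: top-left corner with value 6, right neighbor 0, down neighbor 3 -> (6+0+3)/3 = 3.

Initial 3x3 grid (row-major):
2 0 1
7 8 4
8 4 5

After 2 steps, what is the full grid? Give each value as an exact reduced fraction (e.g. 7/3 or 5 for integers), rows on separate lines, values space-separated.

Answer: 4 721/240 107/36
1211/240 487/100 151/40
113/18 1291/240 181/36

Derivation:
After step 1:
  3 11/4 5/3
  25/4 23/5 9/2
  19/3 25/4 13/3
After step 2:
  4 721/240 107/36
  1211/240 487/100 151/40
  113/18 1291/240 181/36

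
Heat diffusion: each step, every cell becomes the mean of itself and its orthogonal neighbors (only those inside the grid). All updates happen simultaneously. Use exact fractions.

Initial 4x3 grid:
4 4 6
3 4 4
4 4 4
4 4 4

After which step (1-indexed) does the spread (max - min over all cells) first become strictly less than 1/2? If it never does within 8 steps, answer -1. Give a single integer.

Step 1: max=14/3, min=11/3, spread=1
Step 2: max=41/9, min=449/120, spread=293/360
Step 3: max=583/135, min=4633/1200, spread=4943/10800
  -> spread < 1/2 first at step 3
Step 4: max=275953/64800, min=42293/10800, spread=4439/12960
Step 5: max=16271117/3888000, min=1277561/324000, spread=188077/777600
Step 6: max=968904583/233280000, min=38437067/9720000, spread=1856599/9331200
Step 7: max=57715949597/13996800000, min=579349657/145800000, spread=83935301/559872000
Step 8: max=3448441929223/839808000000, min=34867675613/8748000000, spread=809160563/6718464000

Answer: 3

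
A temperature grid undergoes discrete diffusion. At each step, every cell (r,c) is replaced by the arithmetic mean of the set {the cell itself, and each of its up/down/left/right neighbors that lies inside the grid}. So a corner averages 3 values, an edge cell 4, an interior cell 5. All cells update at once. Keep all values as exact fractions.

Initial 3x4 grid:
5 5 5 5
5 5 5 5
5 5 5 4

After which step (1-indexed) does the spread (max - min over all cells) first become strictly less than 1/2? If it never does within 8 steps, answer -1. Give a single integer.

Step 1: max=5, min=14/3, spread=1/3
  -> spread < 1/2 first at step 1
Step 2: max=5, min=85/18, spread=5/18
Step 3: max=5, min=1039/216, spread=41/216
Step 4: max=5, min=125383/25920, spread=4217/25920
Step 5: max=35921/7200, min=7566851/1555200, spread=38417/311040
Step 6: max=717403/144000, min=455359789/93312000, spread=1903471/18662400
Step 7: max=21484241/4320000, min=27392610911/5598720000, spread=18038617/223948800
Step 8: max=1931073241/388800000, min=1646347817149/335923200000, spread=883978523/13436928000

Answer: 1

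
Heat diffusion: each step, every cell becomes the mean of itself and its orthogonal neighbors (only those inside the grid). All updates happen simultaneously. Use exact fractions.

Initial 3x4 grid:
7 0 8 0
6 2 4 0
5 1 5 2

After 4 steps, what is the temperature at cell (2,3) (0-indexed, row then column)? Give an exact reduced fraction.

Answer: 43181/16200

Derivation:
Step 1: cell (2,3) = 7/3
Step 2: cell (2,3) = 41/18
Step 3: cell (2,3) = 5723/2160
Step 4: cell (2,3) = 43181/16200
Full grid after step 4:
  257759/64800 774143/216000 690463/216000 45031/16200
  827963/216000 81223/22500 59901/20000 399047/144000
  3039/800 27209/8000 656963/216000 43181/16200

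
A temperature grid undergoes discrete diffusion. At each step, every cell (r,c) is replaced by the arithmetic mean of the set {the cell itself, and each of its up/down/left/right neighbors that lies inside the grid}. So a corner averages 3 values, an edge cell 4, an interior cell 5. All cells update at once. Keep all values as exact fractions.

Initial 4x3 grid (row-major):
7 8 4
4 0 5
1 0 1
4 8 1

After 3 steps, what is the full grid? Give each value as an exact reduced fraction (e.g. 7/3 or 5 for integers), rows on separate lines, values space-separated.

After step 1:
  19/3 19/4 17/3
  3 17/5 5/2
  9/4 2 7/4
  13/3 13/4 10/3
After step 2:
  169/36 403/80 155/36
  899/240 313/100 799/240
  139/48 253/100 115/48
  59/18 155/48 25/9
After step 3:
  1213/270 6867/1600 2281/540
  26039/7200 7109/2000 23689/7200
  22409/7200 17017/6000 19859/7200
  677/216 42533/14400 605/216

Answer: 1213/270 6867/1600 2281/540
26039/7200 7109/2000 23689/7200
22409/7200 17017/6000 19859/7200
677/216 42533/14400 605/216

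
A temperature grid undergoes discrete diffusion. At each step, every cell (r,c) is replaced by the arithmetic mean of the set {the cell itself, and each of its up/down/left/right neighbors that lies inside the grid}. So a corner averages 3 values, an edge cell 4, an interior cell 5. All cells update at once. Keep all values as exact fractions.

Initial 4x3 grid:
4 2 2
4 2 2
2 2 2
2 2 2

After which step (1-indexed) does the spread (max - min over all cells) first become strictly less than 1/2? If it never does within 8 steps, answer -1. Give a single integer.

Answer: 5

Derivation:
Step 1: max=10/3, min=2, spread=4/3
Step 2: max=53/18, min=2, spread=17/18
Step 3: max=374/135, min=2, spread=104/135
Step 4: max=170849/64800, min=1847/900, spread=7573/12960
Step 5: max=9945001/3888000, min=28217/13500, spread=363701/777600
  -> spread < 1/2 first at step 5
Step 6: max=582413999/233280000, min=767413/360000, spread=681043/1866240
Step 7: max=34362937141/13996800000, min=210282089/97200000, spread=163292653/559872000
Step 8: max=2034443884319/839808000000, min=6389139163/2916000000, spread=1554974443/6718464000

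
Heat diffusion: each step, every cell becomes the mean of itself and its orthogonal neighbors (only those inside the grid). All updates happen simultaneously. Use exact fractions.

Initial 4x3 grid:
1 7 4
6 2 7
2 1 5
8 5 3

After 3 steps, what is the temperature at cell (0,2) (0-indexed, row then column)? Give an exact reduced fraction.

Answer: 212/45

Derivation:
Step 1: cell (0,2) = 6
Step 2: cell (0,2) = 14/3
Step 3: cell (0,2) = 212/45
Full grid after step 3:
  4463/1080 30001/7200 212/45
  13613/3600 6367/1500 1707/400
  4901/1200 23453/6000 15253/3600
  595/144 60697/14400 1771/432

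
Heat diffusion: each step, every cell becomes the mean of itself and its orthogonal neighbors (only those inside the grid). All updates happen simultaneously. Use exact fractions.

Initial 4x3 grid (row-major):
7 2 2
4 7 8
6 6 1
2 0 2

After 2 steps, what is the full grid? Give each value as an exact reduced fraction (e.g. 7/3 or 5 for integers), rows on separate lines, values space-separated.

After step 1:
  13/3 9/2 4
  6 27/5 9/2
  9/2 4 17/4
  8/3 5/2 1
After step 2:
  89/18 547/120 13/3
  607/120 122/25 363/80
  103/24 413/100 55/16
  29/9 61/24 31/12

Answer: 89/18 547/120 13/3
607/120 122/25 363/80
103/24 413/100 55/16
29/9 61/24 31/12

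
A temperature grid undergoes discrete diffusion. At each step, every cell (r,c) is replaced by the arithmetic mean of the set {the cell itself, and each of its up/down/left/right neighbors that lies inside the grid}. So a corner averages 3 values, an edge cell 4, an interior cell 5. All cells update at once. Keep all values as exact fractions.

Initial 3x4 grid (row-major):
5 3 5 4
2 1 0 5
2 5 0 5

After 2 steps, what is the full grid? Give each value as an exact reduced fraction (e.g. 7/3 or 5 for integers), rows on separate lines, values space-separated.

Answer: 28/9 361/120 401/120 67/18
331/120 62/25 67/25 137/40
5/2 97/40 301/120 28/9

Derivation:
After step 1:
  10/3 7/2 3 14/3
  5/2 11/5 11/5 7/2
  3 2 5/2 10/3
After step 2:
  28/9 361/120 401/120 67/18
  331/120 62/25 67/25 137/40
  5/2 97/40 301/120 28/9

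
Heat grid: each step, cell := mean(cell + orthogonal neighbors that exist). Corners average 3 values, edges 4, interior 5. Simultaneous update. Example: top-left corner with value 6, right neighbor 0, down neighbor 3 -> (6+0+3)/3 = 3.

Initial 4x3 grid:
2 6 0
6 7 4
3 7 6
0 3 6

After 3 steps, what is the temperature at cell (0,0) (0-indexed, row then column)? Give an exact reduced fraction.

Answer: 1949/432

Derivation:
Step 1: cell (0,0) = 14/3
Step 2: cell (0,0) = 155/36
Step 3: cell (0,0) = 1949/432
Full grid after step 3:
  1949/432 20713/4800 1879/432
  7993/1800 9517/2000 16561/3600
  213/50 4551/1000 1979/400
  1357/360 1729/400 841/180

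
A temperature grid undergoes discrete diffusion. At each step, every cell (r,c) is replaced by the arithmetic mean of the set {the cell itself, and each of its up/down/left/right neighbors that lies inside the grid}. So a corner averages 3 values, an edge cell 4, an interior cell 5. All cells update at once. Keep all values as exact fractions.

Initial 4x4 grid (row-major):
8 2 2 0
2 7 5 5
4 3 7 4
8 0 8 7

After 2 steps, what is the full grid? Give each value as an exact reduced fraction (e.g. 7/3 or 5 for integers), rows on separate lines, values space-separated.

After step 1:
  4 19/4 9/4 7/3
  21/4 19/5 26/5 7/2
  17/4 21/5 27/5 23/4
  4 19/4 11/2 19/3
After step 2:
  14/3 37/10 109/30 97/36
  173/40 116/25 403/100 1007/240
  177/40 112/25 521/100 1259/240
  13/3 369/80 1319/240 211/36

Answer: 14/3 37/10 109/30 97/36
173/40 116/25 403/100 1007/240
177/40 112/25 521/100 1259/240
13/3 369/80 1319/240 211/36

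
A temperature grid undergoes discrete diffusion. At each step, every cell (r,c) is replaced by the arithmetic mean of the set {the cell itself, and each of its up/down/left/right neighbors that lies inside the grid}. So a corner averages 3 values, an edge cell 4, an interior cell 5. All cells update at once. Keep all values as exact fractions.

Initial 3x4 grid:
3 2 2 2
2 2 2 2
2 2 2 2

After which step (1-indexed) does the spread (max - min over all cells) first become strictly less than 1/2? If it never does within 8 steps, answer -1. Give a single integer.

Step 1: max=7/3, min=2, spread=1/3
  -> spread < 1/2 first at step 1
Step 2: max=41/18, min=2, spread=5/18
Step 3: max=473/216, min=2, spread=41/216
Step 4: max=56057/25920, min=2, spread=4217/25920
Step 5: max=3319549/1555200, min=14479/7200, spread=38417/311040
Step 6: max=197824211/93312000, min=290597/144000, spread=1903471/18662400
Step 7: max=11798429089/5598720000, min=8755759/4320000, spread=18038617/223948800
Step 8: max=705114582851/335923200000, min=790526759/388800000, spread=883978523/13436928000

Answer: 1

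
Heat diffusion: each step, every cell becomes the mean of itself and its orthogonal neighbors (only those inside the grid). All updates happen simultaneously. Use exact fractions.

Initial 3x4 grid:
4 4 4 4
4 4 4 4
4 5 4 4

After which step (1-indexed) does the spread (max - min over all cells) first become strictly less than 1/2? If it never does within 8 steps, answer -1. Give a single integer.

Step 1: max=13/3, min=4, spread=1/3
  -> spread < 1/2 first at step 1
Step 2: max=511/120, min=4, spread=31/120
Step 3: max=4531/1080, min=4, spread=211/1080
Step 4: max=448897/108000, min=7247/1800, spread=14077/108000
Step 5: max=4028407/972000, min=435683/108000, spread=5363/48600
Step 6: max=120380809/29160000, min=242869/60000, spread=93859/1166400
Step 7: max=7208674481/1749600000, min=394136467/97200000, spread=4568723/69984000
Step 8: max=431684435629/104976000000, min=11845618889/2916000000, spread=8387449/167961600

Answer: 1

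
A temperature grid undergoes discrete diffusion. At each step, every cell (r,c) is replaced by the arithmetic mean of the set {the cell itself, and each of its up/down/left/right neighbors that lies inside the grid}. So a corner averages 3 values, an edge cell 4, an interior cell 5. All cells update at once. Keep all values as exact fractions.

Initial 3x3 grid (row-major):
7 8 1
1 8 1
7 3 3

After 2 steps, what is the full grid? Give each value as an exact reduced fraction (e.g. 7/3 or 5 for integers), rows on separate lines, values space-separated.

Answer: 205/36 283/60 151/36
379/80 489/100 787/240
44/9 309/80 65/18

Derivation:
After step 1:
  16/3 6 10/3
  23/4 21/5 13/4
  11/3 21/4 7/3
After step 2:
  205/36 283/60 151/36
  379/80 489/100 787/240
  44/9 309/80 65/18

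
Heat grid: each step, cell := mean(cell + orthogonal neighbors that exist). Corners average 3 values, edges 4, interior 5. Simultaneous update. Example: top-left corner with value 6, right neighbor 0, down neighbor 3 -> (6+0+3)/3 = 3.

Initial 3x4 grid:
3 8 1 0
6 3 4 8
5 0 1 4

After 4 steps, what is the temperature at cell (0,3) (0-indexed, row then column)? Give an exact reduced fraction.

Answer: 19073/5400

Derivation:
Step 1: cell (0,3) = 3
Step 2: cell (0,3) = 41/12
Step 3: cell (0,3) = 209/60
Step 4: cell (0,3) = 19073/5400
Full grid after step 4:
  532187/129600 211663/54000 32453/9000 19073/5400
  3410003/864000 1321597/360000 315943/90000 747077/216000
  471287/129600 376451/108000 361561/108000 110263/32400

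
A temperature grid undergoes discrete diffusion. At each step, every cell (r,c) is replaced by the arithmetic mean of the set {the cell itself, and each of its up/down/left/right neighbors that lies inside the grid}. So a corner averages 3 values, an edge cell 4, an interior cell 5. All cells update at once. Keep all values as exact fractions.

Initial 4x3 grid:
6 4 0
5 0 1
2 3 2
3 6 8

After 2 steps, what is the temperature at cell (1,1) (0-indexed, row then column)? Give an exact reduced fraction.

Step 1: cell (1,1) = 13/5
Step 2: cell (1,1) = 117/50
Full grid after step 2:
  43/12 353/120 59/36
  141/40 117/50 511/240
  383/120 339/100 731/240
  143/36 83/20 83/18

Answer: 117/50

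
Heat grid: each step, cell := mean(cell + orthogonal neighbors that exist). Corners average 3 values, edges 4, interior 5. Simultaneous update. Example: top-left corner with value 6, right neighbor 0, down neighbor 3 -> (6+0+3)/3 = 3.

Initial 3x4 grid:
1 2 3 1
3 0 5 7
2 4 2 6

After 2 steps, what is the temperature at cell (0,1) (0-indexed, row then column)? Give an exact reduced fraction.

Step 1: cell (0,1) = 3/2
Step 2: cell (0,1) = 181/80
Full grid after step 2:
  5/3 181/80 679/240 67/18
  93/40 56/25 359/100 1009/240
  13/6 241/80 293/80 14/3

Answer: 181/80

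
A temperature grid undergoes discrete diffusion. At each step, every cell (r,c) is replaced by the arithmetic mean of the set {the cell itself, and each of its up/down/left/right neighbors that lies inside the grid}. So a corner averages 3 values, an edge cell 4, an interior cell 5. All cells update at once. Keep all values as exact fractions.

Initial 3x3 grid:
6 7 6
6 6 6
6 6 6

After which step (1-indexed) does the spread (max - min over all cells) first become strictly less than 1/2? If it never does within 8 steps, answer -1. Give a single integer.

Step 1: max=19/3, min=6, spread=1/3
  -> spread < 1/2 first at step 1
Step 2: max=1507/240, min=6, spread=67/240
Step 3: max=13397/2160, min=1207/200, spread=1807/10800
Step 4: max=5341963/864000, min=32761/5400, spread=33401/288000
Step 5: max=47885933/7776000, min=3283391/540000, spread=3025513/38880000
Step 6: max=19127326867/3110400000, min=175555949/28800000, spread=53531/995328
Step 7: max=1145776925849/186624000000, min=47447116051/7776000000, spread=450953/11943936
Step 8: max=68693543560603/11197440000000, min=5699728610519/933120000000, spread=3799043/143327232

Answer: 1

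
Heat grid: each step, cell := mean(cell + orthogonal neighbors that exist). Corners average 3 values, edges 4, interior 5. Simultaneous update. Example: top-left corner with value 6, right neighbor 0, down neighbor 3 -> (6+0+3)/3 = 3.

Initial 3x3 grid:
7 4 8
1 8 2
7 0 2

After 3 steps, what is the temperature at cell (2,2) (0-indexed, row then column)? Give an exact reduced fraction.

Answer: 1417/432

Derivation:
Step 1: cell (2,2) = 4/3
Step 2: cell (2,2) = 127/36
Step 3: cell (2,2) = 1417/432
Full grid after step 3:
  335/72 14779/2880 1955/432
  13339/2880 4733/1200 349/80
  98/27 1241/320 1417/432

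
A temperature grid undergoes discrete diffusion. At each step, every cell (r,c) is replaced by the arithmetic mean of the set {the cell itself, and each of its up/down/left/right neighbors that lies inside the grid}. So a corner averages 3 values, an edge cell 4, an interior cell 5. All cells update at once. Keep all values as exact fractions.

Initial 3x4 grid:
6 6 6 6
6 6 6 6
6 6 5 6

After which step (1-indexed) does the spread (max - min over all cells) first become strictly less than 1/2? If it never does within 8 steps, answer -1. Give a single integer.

Answer: 1

Derivation:
Step 1: max=6, min=17/3, spread=1/3
  -> spread < 1/2 first at step 1
Step 2: max=6, min=689/120, spread=31/120
Step 3: max=6, min=6269/1080, spread=211/1080
Step 4: max=10753/1800, min=631103/108000, spread=14077/108000
Step 5: max=644317/108000, min=5691593/972000, spread=5363/48600
Step 6: max=357131/60000, min=171219191/29160000, spread=93859/1166400
Step 7: max=577863533/97200000, min=10287325519/1749600000, spread=4568723/69984000
Step 8: max=17314381111/2916000000, min=618075564371/104976000000, spread=8387449/167961600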